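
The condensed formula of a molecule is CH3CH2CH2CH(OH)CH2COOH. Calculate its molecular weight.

Element totals:
  C: 6
  H: 12
  O: 3
Molecular formula: C6H12O3.
  M = 6(12.011) + 12(1.008) + 3(15.999)
    = 72.066 + 12.096 + 47.997 = 132.159

132.16 g/mol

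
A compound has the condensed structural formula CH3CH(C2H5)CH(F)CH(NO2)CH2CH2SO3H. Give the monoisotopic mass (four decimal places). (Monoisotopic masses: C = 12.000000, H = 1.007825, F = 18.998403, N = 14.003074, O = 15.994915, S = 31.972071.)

257.0733

Element totals:
  C: 8
  H: 16
  F: 1
  N: 1
  O: 5
  S: 1
Molecular formula: C8H16FNO5S.
  M = 8(12.0) + 16(1.007825) + 18.998403 + 14.003074 + 5(15.994915) + 31.972071
    = 96.000000 + 16.125200 + 18.998403 + 14.003074 + 79.974575 + 31.972071 = 257.073323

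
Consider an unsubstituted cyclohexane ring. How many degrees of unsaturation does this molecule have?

1

Atom tally by fragment:
  cyclohexane ring core → C:6 H:12
Element totals:
  C: 6
  H: 12
Molecular formula: C6H12.
DoU = (2C + 2 + N − H − X) / 2 = (2·6 + 2 + 0 − 12 − 0) / 2 = 1.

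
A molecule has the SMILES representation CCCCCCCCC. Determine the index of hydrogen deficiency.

Atom tally by fragment:
  CH3 → C:1 H:3
  CH2 → C:1 H:2
  CH2 → C:1 H:2
  CH2 → C:1 H:2
  CH2 → C:1 H:2
  CH2 → C:1 H:2
  CH2 → C:1 H:2
  CH2 → C:1 H:2
  CH3 → C:1 H:3
Element totals:
  C: 9
  H: 20
Molecular formula: C9H20.
DoU = (2C + 2 + N − H − X) / 2 = (2·9 + 2 + 0 − 20 − 0) / 2 = 0.

0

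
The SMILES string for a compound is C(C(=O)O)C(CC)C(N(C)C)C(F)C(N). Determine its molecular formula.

Atom tally by fragment:
  HOOCCH2 → C:2 H:3 O:2
  CH(C2H5) → C:3 H:6
  CH(N(CH3)2) → C:3 H:7 N:1
  CH(F) → C:1 H:1 F:1
  CH2NH2 → C:1 H:4 N:1
Element totals:
  C: 10
  H: 21
  F: 1
  N: 2
  O: 2

C10H21FN2O2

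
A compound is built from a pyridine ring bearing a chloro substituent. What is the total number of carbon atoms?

Atom tally by fragment:
  pyridine ring core → C:5 H:5 N:1
  (− 1 ring H displaced by substituents)
  + Cl → Cl:1
Element totals:
  C: 5
  H: 4
  Cl: 1
  N: 1

5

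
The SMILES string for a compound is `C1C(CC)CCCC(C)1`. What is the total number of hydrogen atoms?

Atom tally by fragment:
  cyclohexane ring core → C:6 H:12
  (− 2 ring H displaced by substituents)
  + C2H5 → C:2 H:5
  + CH3 → C:1 H:3
Element totals:
  C: 9
  H: 18

18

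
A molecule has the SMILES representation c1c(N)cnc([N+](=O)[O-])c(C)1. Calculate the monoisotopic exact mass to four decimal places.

Atom tally by fragment:
  pyridine ring core → C:5 H:5 N:1
  (− 3 ring H displaced by substituents)
  + NH2 → N:1 H:2
  + NO2 → N:1 O:2
  + CH3 → C:1 H:3
Element totals:
  C: 6
  H: 7
  N: 3
  O: 2
Molecular formula: C6H7N3O2.
  M = 6(12.0) + 7(1.007825) + 3(14.003074) + 2(15.994915)
    = 72.000000 + 7.054775 + 42.009222 + 31.989830 = 153.053827

153.0538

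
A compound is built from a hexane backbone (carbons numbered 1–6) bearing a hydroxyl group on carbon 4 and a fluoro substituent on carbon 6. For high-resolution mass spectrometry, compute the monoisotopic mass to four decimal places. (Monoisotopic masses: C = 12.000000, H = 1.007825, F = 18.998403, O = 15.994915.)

120.0950

Atom tally by fragment:
  CH3 → C:1 H:3
  CH2 → C:1 H:2
  CH2 → C:1 H:2
  CH(OH) → C:1 H:2 O:1
  CH2 → C:1 H:2
  CH2F → C:1 H:2 F:1
Element totals:
  C: 6
  H: 13
  F: 1
  O: 1
Molecular formula: C6H13FO.
  M = 6(12.0) + 13(1.007825) + 18.998403 + 15.994915
    = 72.000000 + 13.101725 + 18.998403 + 15.994915 = 120.095043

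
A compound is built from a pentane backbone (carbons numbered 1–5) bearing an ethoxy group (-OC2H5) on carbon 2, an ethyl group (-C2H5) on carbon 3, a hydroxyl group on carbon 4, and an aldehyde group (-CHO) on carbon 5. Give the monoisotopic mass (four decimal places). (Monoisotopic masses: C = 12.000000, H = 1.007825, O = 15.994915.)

188.1412

Atom tally by fragment:
  CH3 → C:1 H:3
  CH(OC2H5) → C:3 H:6 O:1
  CH(C2H5) → C:3 H:6
  CH(OH) → C:1 H:2 O:1
  CH2CHO → C:2 H:3 O:1
Element totals:
  C: 10
  H: 20
  O: 3
Molecular formula: C10H20O3.
  M = 10(12.0) + 20(1.007825) + 3(15.994915)
    = 120.000000 + 20.156500 + 47.984745 = 188.141245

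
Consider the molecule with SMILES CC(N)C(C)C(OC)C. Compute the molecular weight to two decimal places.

Atom tally by fragment:
  CH3 → C:1 H:3
  CH(NH2) → C:1 H:3 N:1
  CH(CH3) → C:2 H:4
  CH(OCH3) → C:2 H:4 O:1
  CH3 → C:1 H:3
Element totals:
  C: 7
  H: 17
  N: 1
  O: 1
Molecular formula: C7H17NO.
  M = 7(12.011) + 17(1.008) + 14.007 + 15.999
    = 84.077 + 17.136 + 14.007 + 15.999 = 131.219

131.22 g/mol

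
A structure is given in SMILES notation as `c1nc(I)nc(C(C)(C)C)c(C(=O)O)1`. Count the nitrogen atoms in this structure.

2

Atom tally by fragment:
  pyrimidine ring core → C:4 H:4 N:2
  (− 3 ring H displaced by substituents)
  + I → I:1
  + C(CH3)3 → C:4 H:9
  + COOH → C:1 H:1 O:2
Element totals:
  C: 9
  H: 11
  I: 1
  N: 2
  O: 2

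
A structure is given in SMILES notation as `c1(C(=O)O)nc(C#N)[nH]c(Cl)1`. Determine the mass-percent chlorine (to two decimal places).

20.67%

Atom tally by fragment:
  imidazole ring core → C:3 H:4 N:2
  (− 3 ring H displaced by substituents)
  + COOH → C:1 H:1 O:2
  + CN → C:1 N:1
  + Cl → Cl:1
Element totals:
  C: 5
  H: 2
  Cl: 1
  N: 3
  O: 2
Molecular formula: C5H2ClN3O2.
Molar mass = 171.540 g/mol.
Mass from Cl: 1 × 35.45 = 35.450 g/mol.
%Cl = 35.450 / 171.540 × 100 = 20.67%.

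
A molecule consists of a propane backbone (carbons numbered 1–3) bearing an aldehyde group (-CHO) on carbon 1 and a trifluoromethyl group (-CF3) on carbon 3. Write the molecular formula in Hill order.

C5H7F3O

Atom tally by fragment:
  OHCCH2 → C:2 H:3 O:1
  CH2 → C:1 H:2
  CH2CF3 → C:2 H:2 F:3
Element totals:
  C: 5
  H: 7
  F: 3
  O: 1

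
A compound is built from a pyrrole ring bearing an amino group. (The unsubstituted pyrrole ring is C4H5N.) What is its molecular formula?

Atom tally by fragment:
  pyrrole ring core → C:4 H:5 N:1
  (− 1 ring H displaced by substituents)
  + NH2 → N:1 H:2
Element totals:
  C: 4
  H: 6
  N: 2

C4H6N2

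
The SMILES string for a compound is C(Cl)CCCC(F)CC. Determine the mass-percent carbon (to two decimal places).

Atom tally by fragment:
  ClCH2 → C:1 H:2 Cl:1
  CH2 → C:1 H:2
  CH2 → C:1 H:2
  CH2 → C:1 H:2
  CH(F) → C:1 H:1 F:1
  CH2 → C:1 H:2
  CH3 → C:1 H:3
Element totals:
  C: 7
  H: 14
  Cl: 1
  F: 1
Molecular formula: C7H14ClF.
Molar mass = 152.637 g/mol.
Mass from C: 7 × 12.011 = 84.077 g/mol.
%C = 84.077 / 152.637 × 100 = 55.08%.

55.08%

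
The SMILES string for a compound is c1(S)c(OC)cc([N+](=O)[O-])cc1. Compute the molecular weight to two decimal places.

Atom tally by fragment:
  benzene ring core → C:6 H:6
  (− 3 ring H displaced by substituents)
  + SH → S:1 H:1
  + OCH3 → C:1 H:3 O:1
  + NO2 → N:1 O:2
Element totals:
  C: 7
  H: 7
  N: 1
  O: 3
  S: 1
Molecular formula: C7H7NO3S.
  M = 7(12.011) + 7(1.008) + 14.007 + 3(15.999) + 32.06
    = 84.077 + 7.056 + 14.007 + 47.997 + 32.060 = 185.197

185.20 g/mol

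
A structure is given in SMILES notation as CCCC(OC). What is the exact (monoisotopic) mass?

88.0888

Atom tally by fragment:
  CH3 → C:1 H:3
  CH2 → C:1 H:2
  CH2 → C:1 H:2
  CH2OCH3 → C:2 H:5 O:1
Element totals:
  C: 5
  H: 12
  O: 1
Molecular formula: C5H12O.
  M = 5(12.0) + 12(1.007825) + 15.994915
    = 60.000000 + 12.093900 + 15.994915 = 88.088815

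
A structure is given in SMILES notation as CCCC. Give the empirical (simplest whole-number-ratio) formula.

Atom tally by fragment:
  CH3 → C:1 H:3
  CH2 → C:1 H:2
  CH2 → C:1 H:2
  CH3 → C:1 H:3
Element totals:
  C: 4
  H: 10
Molecular formula: C4H10.
gcd of subscripts = 2; dividing each by 2:
  C: 4/2 = 2
  H: 10/2 = 5

C2H5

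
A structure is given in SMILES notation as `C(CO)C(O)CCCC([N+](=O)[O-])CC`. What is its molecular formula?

Atom tally by fragment:
  HOCH2CH2 → C:2 H:5 O:1
  CH(OH) → C:1 H:2 O:1
  CH2 → C:1 H:2
  CH2 → C:1 H:2
  CH2 → C:1 H:2
  CH(NO2) → C:1 H:1 N:1 O:2
  CH2 → C:1 H:2
  CH3 → C:1 H:3
Element totals:
  C: 9
  H: 19
  N: 1
  O: 4

C9H19NO4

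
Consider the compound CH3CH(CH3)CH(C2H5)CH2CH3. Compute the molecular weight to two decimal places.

Element totals:
  C: 8
  H: 18
Molecular formula: C8H18.
  M = 8(12.011) + 18(1.008)
    = 96.088 + 18.144 = 114.232

114.23 g/mol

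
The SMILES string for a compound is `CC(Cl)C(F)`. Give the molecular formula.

Atom tally by fragment:
  CH3 → C:1 H:3
  CH(Cl) → C:1 H:1 Cl:1
  CH2F → C:1 H:2 F:1
Element totals:
  C: 3
  H: 6
  Cl: 1
  F: 1

C3H6ClF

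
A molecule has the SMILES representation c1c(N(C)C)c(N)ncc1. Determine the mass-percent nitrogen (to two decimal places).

Atom tally by fragment:
  pyridine ring core → C:5 H:5 N:1
  (− 2 ring H displaced by substituents)
  + N(CH3)2 → N:1 C:2 H:6
  + NH2 → N:1 H:2
Element totals:
  C: 7
  H: 11
  N: 3
Molecular formula: C7H11N3.
Molar mass = 137.186 g/mol.
Mass from N: 3 × 14.007 = 42.021 g/mol.
%N = 42.021 / 137.186 × 100 = 30.63%.

30.63%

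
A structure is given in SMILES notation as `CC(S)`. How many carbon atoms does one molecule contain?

2

Atom tally by fragment:
  CH3 → C:1 H:3
  CH2SH → C:1 H:3 S:1
Element totals:
  C: 2
  H: 6
  S: 1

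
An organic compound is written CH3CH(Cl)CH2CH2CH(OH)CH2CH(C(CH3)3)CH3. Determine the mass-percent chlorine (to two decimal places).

16.06%

Element totals:
  C: 12
  H: 25
  Cl: 1
  O: 1
Molecular formula: C12H25ClO.
Molar mass = 220.781 g/mol.
Mass from Cl: 1 × 35.45 = 35.450 g/mol.
%Cl = 35.450 / 220.781 × 100 = 16.06%.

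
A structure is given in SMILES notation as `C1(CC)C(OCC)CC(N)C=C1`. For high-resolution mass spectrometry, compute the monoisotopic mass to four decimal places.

Atom tally by fragment:
  cyclohexene ring core → C:6 H:10
  (− 3 ring H displaced by substituents)
  + C2H5 → C:2 H:5
  + OC2H5 → C:2 H:5 O:1
  + NH2 → N:1 H:2
Element totals:
  C: 10
  H: 19
  N: 1
  O: 1
Molecular formula: C10H19NO.
  M = 10(12.0) + 19(1.007825) + 14.003074 + 15.994915
    = 120.000000 + 19.148675 + 14.003074 + 15.994915 = 169.146664

169.1467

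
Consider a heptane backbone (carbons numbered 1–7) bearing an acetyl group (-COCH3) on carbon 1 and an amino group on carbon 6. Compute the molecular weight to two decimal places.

Atom tally by fragment:
  CH3COCH2 → C:3 H:5 O:1
  CH2 → C:1 H:2
  CH2 → C:1 H:2
  CH2 → C:1 H:2
  CH2 → C:1 H:2
  CH(NH2) → C:1 H:3 N:1
  CH3 → C:1 H:3
Element totals:
  C: 9
  H: 19
  N: 1
  O: 1
Molecular formula: C9H19NO.
  M = 9(12.011) + 19(1.008) + 14.007 + 15.999
    = 108.099 + 19.152 + 14.007 + 15.999 = 157.257

157.26 g/mol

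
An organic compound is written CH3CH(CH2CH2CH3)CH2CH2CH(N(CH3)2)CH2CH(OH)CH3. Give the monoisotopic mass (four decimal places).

Element totals:
  C: 13
  H: 29
  N: 1
  O: 1
Molecular formula: C13H29NO.
  M = 13(12.0) + 29(1.007825) + 14.003074 + 15.994915
    = 156.000000 + 29.226925 + 14.003074 + 15.994915 = 215.224914

215.2249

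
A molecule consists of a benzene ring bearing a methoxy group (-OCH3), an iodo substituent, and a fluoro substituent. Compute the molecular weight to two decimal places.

252.03 g/mol

Atom tally by fragment:
  benzene ring core → C:6 H:6
  (− 3 ring H displaced by substituents)
  + OCH3 → C:1 H:3 O:1
  + I → I:1
  + F → F:1
Element totals:
  C: 7
  H: 6
  F: 1
  I: 1
  O: 1
Molecular formula: C7H6FIO.
  M = 7(12.011) + 6(1.008) + 18.998 + 126.904 + 15.999
    = 84.077 + 6.048 + 18.998 + 126.904 + 15.999 = 252.026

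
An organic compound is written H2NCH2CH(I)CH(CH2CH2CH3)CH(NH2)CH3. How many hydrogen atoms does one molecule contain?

19

Atom tally by fragment:
  H2NCH2 → C:1 H:4 N:1
  CH(I) → C:1 H:1 I:1
  CH(CH2CH2CH3) → C:4 H:8
  CH(NH2) → C:1 H:3 N:1
  CH3 → C:1 H:3
Element totals:
  C: 8
  H: 19
  I: 1
  N: 2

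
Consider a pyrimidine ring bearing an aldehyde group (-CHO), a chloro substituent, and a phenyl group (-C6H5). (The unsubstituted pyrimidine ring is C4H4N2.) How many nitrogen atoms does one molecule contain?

2

Atom tally by fragment:
  pyrimidine ring core → C:4 H:4 N:2
  (− 3 ring H displaced by substituents)
  + CHO → C:1 H:1 O:1
  + Cl → Cl:1
  + C6H5 → C:6 H:5
Element totals:
  C: 11
  H: 7
  Cl: 1
  N: 2
  O: 1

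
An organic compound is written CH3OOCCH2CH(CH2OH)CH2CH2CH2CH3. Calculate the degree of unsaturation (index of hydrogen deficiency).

Atom tally by fragment:
  CH3OOCCH2 → C:3 H:5 O:2
  CH(CH2OH) → C:2 H:4 O:1
  CH2 → C:1 H:2
  CH2 → C:1 H:2
  CH2 → C:1 H:2
  CH3 → C:1 H:3
Element totals:
  C: 9
  H: 18
  O: 3
Molecular formula: C9H18O3.
DoU = (2C + 2 + N − H − X) / 2 = (2·9 + 2 + 0 − 18 − 0) / 2 = 1.

1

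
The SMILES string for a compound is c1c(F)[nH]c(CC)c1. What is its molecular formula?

Atom tally by fragment:
  pyrrole ring core → C:4 H:5 N:1
  (− 2 ring H displaced by substituents)
  + F → F:1
  + C2H5 → C:2 H:5
Element totals:
  C: 6
  H: 8
  F: 1
  N: 1

C6H8FN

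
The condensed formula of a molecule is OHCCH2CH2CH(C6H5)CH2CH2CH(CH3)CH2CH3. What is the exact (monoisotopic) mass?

232.1827

Atom tally by fragment:
  OHCCH2 → C:2 H:3 O:1
  CH2 → C:1 H:2
  CH(C6H5) → C:7 H:6
  CH2 → C:1 H:2
  CH2 → C:1 H:2
  CH(CH3) → C:2 H:4
  CH2 → C:1 H:2
  CH3 → C:1 H:3
Element totals:
  C: 16
  H: 24
  O: 1
Molecular formula: C16H24O.
  M = 16(12.0) + 24(1.007825) + 15.994915
    = 192.000000 + 24.187800 + 15.994915 = 232.182715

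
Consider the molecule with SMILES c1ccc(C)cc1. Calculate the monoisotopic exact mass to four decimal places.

Atom tally by fragment:
  benzene ring core → C:6 H:6
  (− 1 ring H displaced by substituents)
  + CH3 → C:1 H:3
Element totals:
  C: 7
  H: 8
Molecular formula: C7H8.
  M = 7(12.0) + 8(1.007825)
    = 84.000000 + 8.062600 = 92.062600

92.0626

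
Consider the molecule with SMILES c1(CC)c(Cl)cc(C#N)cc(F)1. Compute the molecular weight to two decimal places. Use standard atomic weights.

183.61 g/mol

Atom tally by fragment:
  benzene ring core → C:6 H:6
  (− 4 ring H displaced by substituents)
  + C2H5 → C:2 H:5
  + Cl → Cl:1
  + CN → C:1 N:1
  + F → F:1
Element totals:
  C: 9
  H: 7
  Cl: 1
  F: 1
  N: 1
Molecular formula: C9H7ClFN.
  M = 9(12.011) + 7(1.008) + 35.45 + 18.998 + 14.007
    = 108.099 + 7.056 + 35.450 + 18.998 + 14.007 = 183.610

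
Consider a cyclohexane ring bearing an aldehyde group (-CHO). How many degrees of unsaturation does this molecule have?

Atom tally by fragment:
  cyclohexane ring core → C:6 H:12
  (− 1 ring H displaced by substituents)
  + CHO → C:1 H:1 O:1
Element totals:
  C: 7
  H: 12
  O: 1
Molecular formula: C7H12O.
DoU = (2C + 2 + N − H − X) / 2 = (2·7 + 2 + 0 − 12 − 0) / 2 = 2.

2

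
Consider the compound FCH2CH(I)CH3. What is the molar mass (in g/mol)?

187.98 g/mol

Atom tally by fragment:
  FCH2 → C:1 H:2 F:1
  CH(I) → C:1 H:1 I:1
  CH3 → C:1 H:3
Element totals:
  C: 3
  H: 6
  F: 1
  I: 1
Molecular formula: C3H6FI.
  M = 3(12.011) + 6(1.008) + 18.998 + 126.904
    = 36.033 + 6.048 + 18.998 + 126.904 = 187.983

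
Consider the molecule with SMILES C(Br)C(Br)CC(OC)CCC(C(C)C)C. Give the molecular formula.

Atom tally by fragment:
  BrCH2 → C:1 H:2 Br:1
  CH(Br) → C:1 H:1 Br:1
  CH2 → C:1 H:2
  CH(OCH3) → C:2 H:4 O:1
  CH2 → C:1 H:2
  CH2 → C:1 H:2
  CH(CH(CH3)2) → C:4 H:8
  CH3 → C:1 H:3
Element totals:
  C: 12
  H: 24
  Br: 2
  O: 1

C12H24Br2O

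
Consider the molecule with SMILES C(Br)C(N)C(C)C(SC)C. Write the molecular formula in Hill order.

Atom tally by fragment:
  BrCH2 → C:1 H:2 Br:1
  CH(NH2) → C:1 H:3 N:1
  CH(CH3) → C:2 H:4
  CH(SCH3) → C:2 H:4 S:1
  CH3 → C:1 H:3
Element totals:
  C: 7
  H: 16
  Br: 1
  N: 1
  S: 1

C7H16BrNS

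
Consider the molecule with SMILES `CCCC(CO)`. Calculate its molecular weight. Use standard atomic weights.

88.15 g/mol

Atom tally by fragment:
  CH3 → C:1 H:3
  CH2 → C:1 H:2
  CH2 → C:1 H:2
  CH2CH2OH → C:2 H:5 O:1
Element totals:
  C: 5
  H: 12
  O: 1
Molecular formula: C5H12O.
  M = 5(12.011) + 12(1.008) + 15.999
    = 60.055 + 12.096 + 15.999 = 88.150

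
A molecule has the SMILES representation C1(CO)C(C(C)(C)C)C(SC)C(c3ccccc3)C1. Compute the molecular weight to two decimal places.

Atom tally by fragment:
  cyclopentane ring core → C:5 H:10
  (− 4 ring H displaced by substituents)
  + CH2OH → C:1 H:3 O:1
  + C(CH3)3 → C:4 H:9
  + SCH3 → C:1 H:3 S:1
  + C6H5 → C:6 H:5
Element totals:
  C: 17
  H: 26
  O: 1
  S: 1
Molecular formula: C17H26OS.
  M = 17(12.011) + 26(1.008) + 15.999 + 32.06
    = 204.187 + 26.208 + 15.999 + 32.060 = 278.454

278.45 g/mol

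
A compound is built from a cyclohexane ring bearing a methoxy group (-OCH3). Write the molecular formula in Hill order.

C7H14O

Atom tally by fragment:
  cyclohexane ring core → C:6 H:12
  (− 1 ring H displaced by substituents)
  + OCH3 → C:1 H:3 O:1
Element totals:
  C: 7
  H: 14
  O: 1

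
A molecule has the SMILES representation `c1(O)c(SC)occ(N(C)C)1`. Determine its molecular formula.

Atom tally by fragment:
  furan ring core → C:4 H:4 O:1
  (− 3 ring H displaced by substituents)
  + OH → O:1 H:1
  + SCH3 → C:1 H:3 S:1
  + N(CH3)2 → N:1 C:2 H:6
Element totals:
  C: 7
  H: 11
  N: 1
  O: 2
  S: 1

C7H11NO2S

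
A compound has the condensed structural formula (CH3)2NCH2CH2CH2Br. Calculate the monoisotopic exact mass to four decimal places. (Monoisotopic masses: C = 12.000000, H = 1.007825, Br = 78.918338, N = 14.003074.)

165.0153

Element totals:
  C: 5
  H: 12
  Br: 1
  N: 1
Molecular formula: C5H12BrN.
  M = 5(12.0) + 12(1.007825) + 78.918338 + 14.003074
    = 60.000000 + 12.093900 + 78.918338 + 14.003074 = 165.015312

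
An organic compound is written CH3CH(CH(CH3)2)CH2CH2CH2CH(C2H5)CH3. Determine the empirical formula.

Atom tally by fragment:
  CH3 → C:1 H:3
  CH(CH(CH3)2) → C:4 H:8
  CH2 → C:1 H:2
  CH2 → C:1 H:2
  CH2 → C:1 H:2
  CH(C2H5) → C:3 H:6
  CH3 → C:1 H:3
Element totals:
  C: 12
  H: 26
Molecular formula: C12H26.
gcd of subscripts = 2; dividing each by 2:
  C: 12/2 = 6
  H: 26/2 = 13

C6H13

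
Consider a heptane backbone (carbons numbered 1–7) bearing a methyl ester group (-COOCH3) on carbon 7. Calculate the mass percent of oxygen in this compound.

Atom tally by fragment:
  CH3 → C:1 H:3
  CH2 → C:1 H:2
  CH2 → C:1 H:2
  CH2 → C:1 H:2
  CH2 → C:1 H:2
  CH2 → C:1 H:2
  CH2COOCH3 → C:3 H:5 O:2
Element totals:
  C: 9
  H: 18
  O: 2
Molecular formula: C9H18O2.
Molar mass = 158.241 g/mol.
Mass from O: 2 × 15.999 = 31.998 g/mol.
%O = 31.998 / 158.241 × 100 = 20.22%.

20.22%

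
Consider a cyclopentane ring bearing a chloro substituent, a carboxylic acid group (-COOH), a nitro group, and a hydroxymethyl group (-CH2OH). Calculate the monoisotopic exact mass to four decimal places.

223.0248

Atom tally by fragment:
  cyclopentane ring core → C:5 H:10
  (− 4 ring H displaced by substituents)
  + Cl → Cl:1
  + COOH → C:1 H:1 O:2
  + NO2 → N:1 O:2
  + CH2OH → C:1 H:3 O:1
Element totals:
  C: 7
  H: 10
  Cl: 1
  N: 1
  O: 5
Molecular formula: C7H10ClNO5.
  M = 7(12.0) + 10(1.007825) + 34.968853 + 14.003074 + 5(15.994915)
    = 84.000000 + 10.078250 + 34.968853 + 14.003074 + 79.974575 = 223.024752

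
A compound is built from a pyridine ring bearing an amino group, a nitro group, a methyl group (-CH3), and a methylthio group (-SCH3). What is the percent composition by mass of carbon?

42.20%

Atom tally by fragment:
  pyridine ring core → C:5 H:5 N:1
  (− 4 ring H displaced by substituents)
  + NH2 → N:1 H:2
  + NO2 → N:1 O:2
  + CH3 → C:1 H:3
  + SCH3 → C:1 H:3 S:1
Element totals:
  C: 7
  H: 9
  N: 3
  O: 2
  S: 1
Molecular formula: C7H9N3O2S.
Molar mass = 199.228 g/mol.
Mass from C: 7 × 12.011 = 84.077 g/mol.
%C = 84.077 / 199.228 × 100 = 42.20%.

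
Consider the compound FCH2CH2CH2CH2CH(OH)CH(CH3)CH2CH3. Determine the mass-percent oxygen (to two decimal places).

9.86%

Atom tally by fragment:
  FCH2 → C:1 H:2 F:1
  CH2 → C:1 H:2
  CH2 → C:1 H:2
  CH2 → C:1 H:2
  CH(OH) → C:1 H:2 O:1
  CH(CH3) → C:2 H:4
  CH2 → C:1 H:2
  CH3 → C:1 H:3
Element totals:
  C: 9
  H: 19
  F: 1
  O: 1
Molecular formula: C9H19FO.
Molar mass = 162.248 g/mol.
Mass from O: 1 × 15.999 = 15.999 g/mol.
%O = 15.999 / 162.248 × 100 = 9.86%.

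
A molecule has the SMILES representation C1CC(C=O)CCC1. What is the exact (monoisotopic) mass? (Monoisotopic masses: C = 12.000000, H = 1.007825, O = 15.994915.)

Atom tally by fragment:
  cyclohexane ring core → C:6 H:12
  (− 1 ring H displaced by substituents)
  + CHO → C:1 H:1 O:1
Element totals:
  C: 7
  H: 12
  O: 1
Molecular formula: C7H12O.
  M = 7(12.0) + 12(1.007825) + 15.994915
    = 84.000000 + 12.093900 + 15.994915 = 112.088815

112.0888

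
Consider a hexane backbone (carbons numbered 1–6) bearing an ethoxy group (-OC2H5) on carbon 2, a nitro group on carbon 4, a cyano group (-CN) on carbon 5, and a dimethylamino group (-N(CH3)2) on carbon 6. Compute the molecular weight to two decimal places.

243.31 g/mol

Atom tally by fragment:
  CH3 → C:1 H:3
  CH(OC2H5) → C:3 H:6 O:1
  CH2 → C:1 H:2
  CH(NO2) → C:1 H:1 N:1 O:2
  CH(CN) → C:2 H:1 N:1
  CH2N(CH3)2 → C:3 H:8 N:1
Element totals:
  C: 11
  H: 21
  N: 3
  O: 3
Molecular formula: C11H21N3O3.
  M = 11(12.011) + 21(1.008) + 3(14.007) + 3(15.999)
    = 132.121 + 21.168 + 42.021 + 47.997 = 243.307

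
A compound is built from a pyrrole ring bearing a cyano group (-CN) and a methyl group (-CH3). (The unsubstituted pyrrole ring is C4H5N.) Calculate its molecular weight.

106.13 g/mol

Atom tally by fragment:
  pyrrole ring core → C:4 H:5 N:1
  (− 2 ring H displaced by substituents)
  + CN → C:1 N:1
  + CH3 → C:1 H:3
Element totals:
  C: 6
  H: 6
  N: 2
Molecular formula: C6H6N2.
  M = 6(12.011) + 6(1.008) + 2(14.007)
    = 72.066 + 6.048 + 28.014 = 106.128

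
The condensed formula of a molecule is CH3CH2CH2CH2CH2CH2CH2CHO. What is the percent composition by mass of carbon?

Atom tally by fragment:
  CH3 → C:1 H:3
  CH2 → C:1 H:2
  CH2 → C:1 H:2
  CH2 → C:1 H:2
  CH2 → C:1 H:2
  CH2 → C:1 H:2
  CH2CHO → C:2 H:3 O:1
Element totals:
  C: 8
  H: 16
  O: 1
Molecular formula: C8H16O.
Molar mass = 128.215 g/mol.
Mass from C: 8 × 12.011 = 96.088 g/mol.
%C = 96.088 / 128.215 × 100 = 74.94%.

74.94%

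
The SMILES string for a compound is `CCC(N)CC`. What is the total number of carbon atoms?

5

Atom tally by fragment:
  CH3 → C:1 H:3
  CH2 → C:1 H:2
  CH(NH2) → C:1 H:3 N:1
  CH2 → C:1 H:2
  CH3 → C:1 H:3
Element totals:
  C: 5
  H: 13
  N: 1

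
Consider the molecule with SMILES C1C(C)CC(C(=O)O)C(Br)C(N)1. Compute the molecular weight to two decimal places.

Atom tally by fragment:
  cyclohexane ring core → C:6 H:12
  (− 4 ring H displaced by substituents)
  + CH3 → C:1 H:3
  + COOH → C:1 H:1 O:2
  + Br → Br:1
  + NH2 → N:1 H:2
Element totals:
  C: 8
  H: 14
  Br: 1
  N: 1
  O: 2
Molecular formula: C8H14BrNO2.
  M = 8(12.011) + 14(1.008) + 79.904 + 14.007 + 2(15.999)
    = 96.088 + 14.112 + 79.904 + 14.007 + 31.998 = 236.109

236.11 g/mol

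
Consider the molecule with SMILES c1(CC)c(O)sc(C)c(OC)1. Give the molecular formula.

C8H12O2S

Atom tally by fragment:
  thiophene ring core → C:4 H:4 S:1
  (− 4 ring H displaced by substituents)
  + C2H5 → C:2 H:5
  + OH → O:1 H:1
  + CH3 → C:1 H:3
  + OCH3 → C:1 H:3 O:1
Element totals:
  C: 8
  H: 12
  O: 2
  S: 1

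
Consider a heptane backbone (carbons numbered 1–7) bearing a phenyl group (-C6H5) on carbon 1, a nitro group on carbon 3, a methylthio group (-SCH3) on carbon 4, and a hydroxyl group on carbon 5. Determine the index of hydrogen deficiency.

Atom tally by fragment:
  C6H5CH2 → C:7 H:7
  CH2 → C:1 H:2
  CH(NO2) → C:1 H:1 N:1 O:2
  CH(SCH3) → C:2 H:4 S:1
  CH(OH) → C:1 H:2 O:1
  CH2 → C:1 H:2
  CH3 → C:1 H:3
Element totals:
  C: 14
  H: 21
  N: 1
  O: 3
  S: 1
Molecular formula: C14H21NO3S.
DoU = (2C + 2 + N − H − X) / 2 = (2·14 + 2 + 1 − 21 − 0) / 2 = 5.

5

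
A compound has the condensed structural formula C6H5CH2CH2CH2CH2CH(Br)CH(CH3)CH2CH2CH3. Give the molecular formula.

C16H25Br

Element totals:
  C: 16
  H: 25
  Br: 1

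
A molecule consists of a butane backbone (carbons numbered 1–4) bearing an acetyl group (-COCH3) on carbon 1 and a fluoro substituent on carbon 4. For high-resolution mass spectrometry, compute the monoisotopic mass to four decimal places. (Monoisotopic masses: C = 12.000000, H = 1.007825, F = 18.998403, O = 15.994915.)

118.0794

Atom tally by fragment:
  CH3COCH2 → C:3 H:5 O:1
  CH2 → C:1 H:2
  CH2 → C:1 H:2
  CH2F → C:1 H:2 F:1
Element totals:
  C: 6
  H: 11
  F: 1
  O: 1
Molecular formula: C6H11FO.
  M = 6(12.0) + 11(1.007825) + 18.998403 + 15.994915
    = 72.000000 + 11.086075 + 18.998403 + 15.994915 = 118.079393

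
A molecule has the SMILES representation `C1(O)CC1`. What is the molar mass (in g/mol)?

58.08 g/mol

Atom tally by fragment:
  cyclopropane ring core → C:3 H:6
  (− 1 ring H displaced by substituents)
  + OH → O:1 H:1
Element totals:
  C: 3
  H: 6
  O: 1
Molecular formula: C3H6O.
  M = 3(12.011) + 6(1.008) + 15.999
    = 36.033 + 6.048 + 15.999 = 58.080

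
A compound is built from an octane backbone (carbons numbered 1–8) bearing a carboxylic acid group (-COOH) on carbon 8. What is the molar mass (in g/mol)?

Atom tally by fragment:
  CH3 → C:1 H:3
  CH2 → C:1 H:2
  CH2 → C:1 H:2
  CH2 → C:1 H:2
  CH2 → C:1 H:2
  CH2 → C:1 H:2
  CH2 → C:1 H:2
  CH2COOH → C:2 H:3 O:2
Element totals:
  C: 9
  H: 18
  O: 2
Molecular formula: C9H18O2.
  M = 9(12.011) + 18(1.008) + 2(15.999)
    = 108.099 + 18.144 + 31.998 = 158.241

158.24 g/mol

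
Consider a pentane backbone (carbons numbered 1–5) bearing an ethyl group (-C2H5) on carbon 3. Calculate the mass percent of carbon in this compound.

83.90%

Atom tally by fragment:
  CH3 → C:1 H:3
  CH2 → C:1 H:2
  CH(C2H5) → C:3 H:6
  CH2 → C:1 H:2
  CH3 → C:1 H:3
Element totals:
  C: 7
  H: 16
Molecular formula: C7H16.
Molar mass = 100.205 g/mol.
Mass from C: 7 × 12.011 = 84.077 g/mol.
%C = 84.077 / 100.205 × 100 = 83.90%.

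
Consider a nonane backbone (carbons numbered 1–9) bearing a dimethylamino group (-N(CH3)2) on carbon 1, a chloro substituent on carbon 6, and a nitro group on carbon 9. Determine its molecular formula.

C11H23ClN2O2

Atom tally by fragment:
  (CH3)2NCH2 → C:3 H:8 N:1
  CH2 → C:1 H:2
  CH2 → C:1 H:2
  CH2 → C:1 H:2
  CH2 → C:1 H:2
  CH(Cl) → C:1 H:1 Cl:1
  CH2 → C:1 H:2
  CH2 → C:1 H:2
  CH2NO2 → C:1 H:2 N:1 O:2
Element totals:
  C: 11
  H: 23
  Cl: 1
  N: 2
  O: 2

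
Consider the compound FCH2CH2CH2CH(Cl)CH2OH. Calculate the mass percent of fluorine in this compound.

Element totals:
  C: 5
  H: 10
  Cl: 1
  F: 1
  O: 1
Molecular formula: C5H10ClFO.
Molar mass = 140.582 g/mol.
Mass from F: 1 × 18.998 = 18.998 g/mol.
%F = 18.998 / 140.582 × 100 = 13.51%.

13.51%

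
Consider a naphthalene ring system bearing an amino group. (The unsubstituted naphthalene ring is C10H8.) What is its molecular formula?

Atom tally by fragment:
  naphthalene ring system core → C:10 H:8
  (− 1 ring H displaced by substituents)
  + NH2 → N:1 H:2
Element totals:
  C: 10
  H: 9
  N: 1

C10H9N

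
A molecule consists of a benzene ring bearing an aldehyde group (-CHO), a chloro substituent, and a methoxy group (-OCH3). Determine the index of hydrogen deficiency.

Atom tally by fragment:
  benzene ring core → C:6 H:6
  (− 3 ring H displaced by substituents)
  + CHO → C:1 H:1 O:1
  + Cl → Cl:1
  + OCH3 → C:1 H:3 O:1
Element totals:
  C: 8
  H: 7
  Cl: 1
  O: 2
Molecular formula: C8H7ClO2.
DoU = (2C + 2 + N − H − X) / 2 = (2·8 + 2 + 0 − 7 − 1) / 2 = 5.

5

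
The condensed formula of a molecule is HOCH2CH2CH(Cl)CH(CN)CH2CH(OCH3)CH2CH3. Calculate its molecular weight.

Atom tally by fragment:
  HOCH2CH2 → C:2 H:5 O:1
  CH(Cl) → C:1 H:1 Cl:1
  CH(CN) → C:2 H:1 N:1
  CH2 → C:1 H:2
  CH(OCH3) → C:2 H:4 O:1
  CH2 → C:1 H:2
  CH3 → C:1 H:3
Element totals:
  C: 10
  H: 18
  Cl: 1
  N: 1
  O: 2
Molecular formula: C10H18ClNO2.
  M = 10(12.011) + 18(1.008) + 35.45 + 14.007 + 2(15.999)
    = 120.110 + 18.144 + 35.450 + 14.007 + 31.998 = 219.709

219.71 g/mol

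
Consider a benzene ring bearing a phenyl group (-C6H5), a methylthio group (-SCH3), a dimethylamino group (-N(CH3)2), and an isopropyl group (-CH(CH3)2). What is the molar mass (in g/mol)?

285.45 g/mol

Atom tally by fragment:
  benzene ring core → C:6 H:6
  (− 4 ring H displaced by substituents)
  + C6H5 → C:6 H:5
  + SCH3 → C:1 H:3 S:1
  + N(CH3)2 → N:1 C:2 H:6
  + CH(CH3)2 → C:3 H:7
Element totals:
  C: 18
  H: 23
  N: 1
  S: 1
Molecular formula: C18H23NS.
  M = 18(12.011) + 23(1.008) + 14.007 + 32.06
    = 216.198 + 23.184 + 14.007 + 32.060 = 285.449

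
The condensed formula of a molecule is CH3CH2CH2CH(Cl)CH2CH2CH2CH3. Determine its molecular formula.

C8H17Cl

Atom tally by fragment:
  CH3 → C:1 H:3
  CH2 → C:1 H:2
  CH2 → C:1 H:2
  CH(Cl) → C:1 H:1 Cl:1
  CH2 → C:1 H:2
  CH2 → C:1 H:2
  CH2 → C:1 H:2
  CH3 → C:1 H:3
Element totals:
  C: 8
  H: 17
  Cl: 1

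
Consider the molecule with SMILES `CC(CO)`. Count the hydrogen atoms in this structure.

Atom tally by fragment:
  CH3 → C:1 H:3
  CH2CH2OH → C:2 H:5 O:1
Element totals:
  C: 3
  H: 8
  O: 1

8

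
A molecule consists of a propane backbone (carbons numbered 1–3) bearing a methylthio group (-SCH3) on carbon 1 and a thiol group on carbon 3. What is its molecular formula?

Atom tally by fragment:
  CH3SCH2 → C:2 H:5 S:1
  CH2 → C:1 H:2
  CH2SH → C:1 H:3 S:1
Element totals:
  C: 4
  H: 10
  S: 2

C4H10S2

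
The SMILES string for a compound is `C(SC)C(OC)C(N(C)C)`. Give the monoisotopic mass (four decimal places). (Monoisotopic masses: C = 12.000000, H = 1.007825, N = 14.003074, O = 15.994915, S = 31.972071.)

Atom tally by fragment:
  CH3SCH2 → C:2 H:5 S:1
  CH(OCH3) → C:2 H:4 O:1
  CH2N(CH3)2 → C:3 H:8 N:1
Element totals:
  C: 7
  H: 17
  N: 1
  O: 1
  S: 1
Molecular formula: C7H17NOS.
  M = 7(12.0) + 17(1.007825) + 14.003074 + 15.994915 + 31.972071
    = 84.000000 + 17.133025 + 14.003074 + 15.994915 + 31.972071 = 163.103085

163.1031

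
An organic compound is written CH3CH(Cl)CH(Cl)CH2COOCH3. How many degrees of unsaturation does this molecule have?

Atom tally by fragment:
  CH3 → C:1 H:3
  CH(Cl) → C:1 H:1 Cl:1
  CH(Cl) → C:1 H:1 Cl:1
  CH2COOCH3 → C:3 H:5 O:2
Element totals:
  C: 6
  H: 10
  Cl: 2
  O: 2
Molecular formula: C6H10Cl2O2.
DoU = (2C + 2 + N − H − X) / 2 = (2·6 + 2 + 0 − 10 − 2) / 2 = 1.

1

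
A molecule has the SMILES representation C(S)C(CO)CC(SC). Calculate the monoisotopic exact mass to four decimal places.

166.0486

Atom tally by fragment:
  HSCH2 → C:1 H:3 S:1
  CH(CH2OH) → C:2 H:4 O:1
  CH2 → C:1 H:2
  CH2SCH3 → C:2 H:5 S:1
Element totals:
  C: 6
  H: 14
  O: 1
  S: 2
Molecular formula: C6H14OS2.
  M = 6(12.0) + 14(1.007825) + 15.994915 + 2(31.972071)
    = 72.000000 + 14.109550 + 15.994915 + 63.944142 = 166.048607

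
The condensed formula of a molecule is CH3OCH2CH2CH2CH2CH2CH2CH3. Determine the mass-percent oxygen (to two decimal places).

Atom tally by fragment:
  CH3OCH2 → C:2 H:5 O:1
  CH2 → C:1 H:2
  CH2 → C:1 H:2
  CH2 → C:1 H:2
  CH2 → C:1 H:2
  CH2 → C:1 H:2
  CH3 → C:1 H:3
Element totals:
  C: 8
  H: 18
  O: 1
Molecular formula: C8H18O.
Molar mass = 130.231 g/mol.
Mass from O: 1 × 15.999 = 15.999 g/mol.
%O = 15.999 / 130.231 × 100 = 12.29%.

12.29%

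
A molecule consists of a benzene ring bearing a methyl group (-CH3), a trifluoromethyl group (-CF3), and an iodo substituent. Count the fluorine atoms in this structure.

Atom tally by fragment:
  benzene ring core → C:6 H:6
  (− 3 ring H displaced by substituents)
  + CH3 → C:1 H:3
  + CF3 → C:1 F:3
  + I → I:1
Element totals:
  C: 8
  H: 6
  F: 3
  I: 1

3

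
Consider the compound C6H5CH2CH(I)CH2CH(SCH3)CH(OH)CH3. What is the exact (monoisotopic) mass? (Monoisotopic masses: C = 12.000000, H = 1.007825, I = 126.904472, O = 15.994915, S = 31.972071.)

Atom tally by fragment:
  C6H5CH2 → C:7 H:7
  CH(I) → C:1 H:1 I:1
  CH2 → C:1 H:2
  CH(SCH3) → C:2 H:4 S:1
  CH(OH) → C:1 H:2 O:1
  CH3 → C:1 H:3
Element totals:
  C: 13
  H: 19
  I: 1
  O: 1
  S: 1
Molecular formula: C13H19IOS.
  M = 13(12.0) + 19(1.007825) + 126.904472 + 15.994915 + 31.972071
    = 156.000000 + 19.148675 + 126.904472 + 15.994915 + 31.972071 = 350.020133

350.0201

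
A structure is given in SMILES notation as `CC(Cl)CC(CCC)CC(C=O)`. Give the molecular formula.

C10H19ClO

Atom tally by fragment:
  CH3 → C:1 H:3
  CH(Cl) → C:1 H:1 Cl:1
  CH2 → C:1 H:2
  CH(CH2CH2CH3) → C:4 H:8
  CH2 → C:1 H:2
  CH2CHO → C:2 H:3 O:1
Element totals:
  C: 10
  H: 19
  Cl: 1
  O: 1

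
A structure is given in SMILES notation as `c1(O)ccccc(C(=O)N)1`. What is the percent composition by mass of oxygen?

Atom tally by fragment:
  benzene ring core → C:6 H:6
  (− 2 ring H displaced by substituents)
  + OH → O:1 H:1
  + CONH2 → C:1 H:2 O:1 N:1
Element totals:
  C: 7
  H: 7
  N: 1
  O: 2
Molecular formula: C7H7NO2.
Molar mass = 137.138 g/mol.
Mass from O: 2 × 15.999 = 31.998 g/mol.
%O = 31.998 / 137.138 × 100 = 23.33%.

23.33%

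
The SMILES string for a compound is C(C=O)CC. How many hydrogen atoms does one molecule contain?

Atom tally by fragment:
  OHCCH2 → C:2 H:3 O:1
  CH2 → C:1 H:2
  CH3 → C:1 H:3
Element totals:
  C: 4
  H: 8
  O: 1

8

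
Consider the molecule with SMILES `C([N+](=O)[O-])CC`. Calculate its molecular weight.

89.09 g/mol

Atom tally by fragment:
  O2NCH2 → C:1 H:2 N:1 O:2
  CH2 → C:1 H:2
  CH3 → C:1 H:3
Element totals:
  C: 3
  H: 7
  N: 1
  O: 2
Molecular formula: C3H7NO2.
  M = 3(12.011) + 7(1.008) + 14.007 + 2(15.999)
    = 36.033 + 7.056 + 14.007 + 31.998 = 89.094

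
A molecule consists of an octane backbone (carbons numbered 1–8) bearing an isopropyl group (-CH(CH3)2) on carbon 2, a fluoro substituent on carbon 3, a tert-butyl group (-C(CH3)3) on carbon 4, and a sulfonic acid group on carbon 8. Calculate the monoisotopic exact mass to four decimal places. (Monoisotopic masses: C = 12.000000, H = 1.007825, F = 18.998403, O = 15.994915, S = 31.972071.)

310.1978

Atom tally by fragment:
  CH3 → C:1 H:3
  CH(CH(CH3)2) → C:4 H:8
  CH(F) → C:1 H:1 F:1
  CH(C(CH3)3) → C:5 H:10
  CH2 → C:1 H:2
  CH2 → C:1 H:2
  CH2 → C:1 H:2
  CH2SO3H → C:1 H:3 S:1 O:3
Element totals:
  C: 15
  H: 31
  F: 1
  O: 3
  S: 1
Molecular formula: C15H31FO3S.
  M = 15(12.0) + 31(1.007825) + 18.998403 + 3(15.994915) + 31.972071
    = 180.000000 + 31.242575 + 18.998403 + 47.984745 + 31.972071 = 310.197794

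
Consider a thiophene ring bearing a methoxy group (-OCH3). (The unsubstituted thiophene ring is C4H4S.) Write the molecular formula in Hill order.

C5H6OS

Atom tally by fragment:
  thiophene ring core → C:4 H:4 S:1
  (− 1 ring H displaced by substituents)
  + OCH3 → C:1 H:3 O:1
Element totals:
  C: 5
  H: 6
  O: 1
  S: 1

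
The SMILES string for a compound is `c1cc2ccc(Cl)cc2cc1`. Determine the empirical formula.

C10H7Cl

Atom tally by fragment:
  naphthalene ring system core → C:10 H:8
  (− 1 ring H displaced by substituents)
  + Cl → Cl:1
Element totals:
  C: 10
  H: 7
  Cl: 1
Molecular formula: C10H7Cl.
gcd of subscripts (10, 1, 7) = 1, so the empirical formula equals the molecular formula.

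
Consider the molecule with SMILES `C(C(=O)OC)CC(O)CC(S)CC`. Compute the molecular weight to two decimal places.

Atom tally by fragment:
  CH3OOCCH2 → C:3 H:5 O:2
  CH2 → C:1 H:2
  CH(OH) → C:1 H:2 O:1
  CH2 → C:1 H:2
  CH(SH) → C:1 H:2 S:1
  CH2 → C:1 H:2
  CH3 → C:1 H:3
Element totals:
  C: 9
  H: 18
  O: 3
  S: 1
Molecular formula: C9H18O3S.
  M = 9(12.011) + 18(1.008) + 3(15.999) + 32.06
    = 108.099 + 18.144 + 47.997 + 32.060 = 206.300

206.30 g/mol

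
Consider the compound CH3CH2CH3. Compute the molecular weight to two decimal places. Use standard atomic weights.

Atom tally by fragment:
  CH3 → C:1 H:3
  CH2 → C:1 H:2
  CH3 → C:1 H:3
Element totals:
  C: 3
  H: 8
Molecular formula: C3H8.
  M = 3(12.011) + 8(1.008)
    = 36.033 + 8.064 = 44.097

44.10 g/mol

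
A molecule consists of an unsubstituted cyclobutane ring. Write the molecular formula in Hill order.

Atom tally by fragment:
  cyclobutane ring core → C:4 H:8
Element totals:
  C: 4
  H: 8

C4H8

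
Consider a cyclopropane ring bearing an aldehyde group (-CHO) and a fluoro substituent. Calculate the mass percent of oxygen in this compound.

18.16%

Atom tally by fragment:
  cyclopropane ring core → C:3 H:6
  (− 2 ring H displaced by substituents)
  + CHO → C:1 H:1 O:1
  + F → F:1
Element totals:
  C: 4
  H: 5
  F: 1
  O: 1
Molecular formula: C4H5FO.
Molar mass = 88.081 g/mol.
Mass from O: 1 × 15.999 = 15.999 g/mol.
%O = 15.999 / 88.081 × 100 = 18.16%.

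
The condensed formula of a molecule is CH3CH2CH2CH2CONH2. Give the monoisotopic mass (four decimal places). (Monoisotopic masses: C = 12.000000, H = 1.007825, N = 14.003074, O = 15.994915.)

101.0841

Atom tally by fragment:
  CH3 → C:1 H:3
  CH2 → C:1 H:2
  CH2 → C:1 H:2
  CH2CONH2 → C:2 H:4 O:1 N:1
Element totals:
  C: 5
  H: 11
  N: 1
  O: 1
Molecular formula: C5H11NO.
  M = 5(12.0) + 11(1.007825) + 14.003074 + 15.994915
    = 60.000000 + 11.086075 + 14.003074 + 15.994915 = 101.084064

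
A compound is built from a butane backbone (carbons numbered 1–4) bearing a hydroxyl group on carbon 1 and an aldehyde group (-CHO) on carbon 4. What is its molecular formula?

Atom tally by fragment:
  HOCH2 → C:1 H:3 O:1
  CH2 → C:1 H:2
  CH2 → C:1 H:2
  CH2CHO → C:2 H:3 O:1
Element totals:
  C: 5
  H: 10
  O: 2

C5H10O2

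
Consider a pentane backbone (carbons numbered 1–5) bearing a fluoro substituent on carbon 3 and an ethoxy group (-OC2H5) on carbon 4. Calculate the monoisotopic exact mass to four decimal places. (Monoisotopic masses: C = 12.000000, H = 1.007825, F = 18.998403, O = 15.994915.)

134.1107

Atom tally by fragment:
  CH3 → C:1 H:3
  CH2 → C:1 H:2
  CH(F) → C:1 H:1 F:1
  CH(OC2H5) → C:3 H:6 O:1
  CH3 → C:1 H:3
Element totals:
  C: 7
  H: 15
  F: 1
  O: 1
Molecular formula: C7H15FO.
  M = 7(12.0) + 15(1.007825) + 18.998403 + 15.994915
    = 84.000000 + 15.117375 + 18.998403 + 15.994915 = 134.110693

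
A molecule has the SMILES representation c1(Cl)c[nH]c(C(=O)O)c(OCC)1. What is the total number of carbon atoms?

Atom tally by fragment:
  pyrrole ring core → C:4 H:5 N:1
  (− 3 ring H displaced by substituents)
  + Cl → Cl:1
  + COOH → C:1 H:1 O:2
  + OC2H5 → C:2 H:5 O:1
Element totals:
  C: 7
  H: 8
  Cl: 1
  N: 1
  O: 3

7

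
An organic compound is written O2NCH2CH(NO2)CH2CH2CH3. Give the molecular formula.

Element totals:
  C: 5
  H: 10
  N: 2
  O: 4

C5H10N2O4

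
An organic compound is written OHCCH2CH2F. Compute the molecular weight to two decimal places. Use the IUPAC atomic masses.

Atom tally by fragment:
  OHCCH2 → C:2 H:3 O:1
  CH2F → C:1 H:2 F:1
Element totals:
  C: 3
  H: 5
  F: 1
  O: 1
Molecular formula: C3H5FO.
  M = 3(12.011) + 5(1.008) + 18.998 + 15.999
    = 36.033 + 5.040 + 18.998 + 15.999 = 76.070

76.07 g/mol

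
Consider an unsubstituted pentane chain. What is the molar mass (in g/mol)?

Atom tally by fragment:
  CH3 → C:1 H:3
  CH2 → C:1 H:2
  CH2 → C:1 H:2
  CH2 → C:1 H:2
  CH3 → C:1 H:3
Element totals:
  C: 5
  H: 12
Molecular formula: C5H12.
  M = 5(12.011) + 12(1.008)
    = 60.055 + 12.096 = 72.151

72.15 g/mol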